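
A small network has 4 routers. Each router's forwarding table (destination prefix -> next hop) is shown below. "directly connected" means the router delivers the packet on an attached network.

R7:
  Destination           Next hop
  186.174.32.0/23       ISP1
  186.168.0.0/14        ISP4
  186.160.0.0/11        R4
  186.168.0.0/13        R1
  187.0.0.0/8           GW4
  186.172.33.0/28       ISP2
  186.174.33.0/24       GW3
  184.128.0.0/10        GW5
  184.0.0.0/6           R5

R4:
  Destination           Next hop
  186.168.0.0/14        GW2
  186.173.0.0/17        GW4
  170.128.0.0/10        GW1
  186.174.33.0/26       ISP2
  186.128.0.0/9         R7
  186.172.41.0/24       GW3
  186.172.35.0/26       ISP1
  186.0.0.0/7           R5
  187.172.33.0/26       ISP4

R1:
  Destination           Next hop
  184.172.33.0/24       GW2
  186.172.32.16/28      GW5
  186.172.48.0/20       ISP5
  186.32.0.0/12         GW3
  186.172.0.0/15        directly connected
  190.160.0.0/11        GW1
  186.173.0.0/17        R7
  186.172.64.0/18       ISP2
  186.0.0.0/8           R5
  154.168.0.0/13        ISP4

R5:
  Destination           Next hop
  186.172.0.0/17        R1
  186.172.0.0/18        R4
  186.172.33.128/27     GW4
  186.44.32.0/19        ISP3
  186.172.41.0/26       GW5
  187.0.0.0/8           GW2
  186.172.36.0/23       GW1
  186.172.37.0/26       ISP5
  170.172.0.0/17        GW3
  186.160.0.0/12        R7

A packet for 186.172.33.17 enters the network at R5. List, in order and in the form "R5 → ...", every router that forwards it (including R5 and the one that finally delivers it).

R5 → R4 → R7 → R1

At R5: longest match for 186.172.33.17 is 186.172.0.0/18 -> R4
At R4: longest match for 186.172.33.17 is 186.128.0.0/9 -> R7
At R7: longest match for 186.172.33.17 is 186.168.0.0/13 -> R1
At R1: longest match for 186.172.33.17 is 186.172.0.0/15 -> directly connected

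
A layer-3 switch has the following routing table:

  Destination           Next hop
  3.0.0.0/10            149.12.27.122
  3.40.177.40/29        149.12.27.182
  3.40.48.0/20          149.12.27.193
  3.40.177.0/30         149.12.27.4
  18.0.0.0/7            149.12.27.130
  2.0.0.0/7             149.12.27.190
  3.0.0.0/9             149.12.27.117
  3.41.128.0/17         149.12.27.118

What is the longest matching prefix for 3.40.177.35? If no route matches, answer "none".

Entries matching 3.40.177.35:
  2.0.0.0/7 (2.0.0.0 - 3.255.255.255)
  3.0.0.0/9 (3.0.0.0 - 3.127.255.255)
  3.0.0.0/10 (3.0.0.0 - 3.63.255.255)
Most specific is 3.0.0.0/10.

3.0.0.0/10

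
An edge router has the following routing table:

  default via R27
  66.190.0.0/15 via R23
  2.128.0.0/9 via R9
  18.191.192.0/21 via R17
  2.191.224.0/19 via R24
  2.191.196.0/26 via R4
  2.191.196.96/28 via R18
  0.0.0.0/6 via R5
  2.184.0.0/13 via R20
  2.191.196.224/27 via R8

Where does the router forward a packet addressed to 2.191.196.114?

Routes whose prefix contains 2.191.196.114:
  0.0.0.0/0 (default, matches everything) -> R27
  0.0.0.0/6 (0.0.0.0 - 3.255.255.255) -> R5
  2.128.0.0/9 (2.128.0.0 - 2.255.255.255) -> R9
  2.184.0.0/13 (2.184.0.0 - 2.191.255.255) -> R20
More-specific entries that do NOT match:
  2.191.196.96/28 (2.191.196.96 - 2.191.196.111) does not contain 2.191.196.114
  2.191.196.224/27 (2.191.196.224 - 2.191.196.255) does not contain 2.191.196.114
  2.191.196.0/26 (2.191.196.0 - 2.191.196.63) does not contain 2.191.196.114
  18.191.192.0/21 (18.191.192.0 - 18.191.199.255) does not contain 2.191.196.114
  2.191.224.0/19 (2.191.224.0 - 2.191.255.255) does not contain 2.191.196.114
  66.190.0.0/15 (66.190.0.0 - 66.191.255.255) does not contain 2.191.196.114
Longest matching prefix is /13 -> next hop R20.

R20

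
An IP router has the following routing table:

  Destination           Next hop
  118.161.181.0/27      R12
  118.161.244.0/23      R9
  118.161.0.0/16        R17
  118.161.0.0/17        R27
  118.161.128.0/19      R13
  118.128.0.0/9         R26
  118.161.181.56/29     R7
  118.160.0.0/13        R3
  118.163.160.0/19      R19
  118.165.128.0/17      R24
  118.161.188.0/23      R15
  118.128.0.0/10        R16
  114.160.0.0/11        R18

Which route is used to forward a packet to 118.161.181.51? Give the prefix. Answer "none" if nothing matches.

Entries matching 118.161.181.51:
  118.128.0.0/9 (118.128.0.0 - 118.255.255.255)
  118.128.0.0/10 (118.128.0.0 - 118.191.255.255)
  118.160.0.0/13 (118.160.0.0 - 118.167.255.255)
  118.161.0.0/16 (118.161.0.0 - 118.161.255.255)
Most specific is 118.161.0.0/16.

118.161.0.0/16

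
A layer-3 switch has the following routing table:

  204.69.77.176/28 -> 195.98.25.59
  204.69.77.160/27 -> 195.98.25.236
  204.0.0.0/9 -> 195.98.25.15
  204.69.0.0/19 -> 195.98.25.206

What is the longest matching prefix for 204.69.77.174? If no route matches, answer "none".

204.69.77.160/27

Entries matching 204.69.77.174:
  204.0.0.0/9 (204.0.0.0 - 204.127.255.255)
  204.69.77.160/27 (204.69.77.160 - 204.69.77.191)
Most specific is 204.69.77.160/27.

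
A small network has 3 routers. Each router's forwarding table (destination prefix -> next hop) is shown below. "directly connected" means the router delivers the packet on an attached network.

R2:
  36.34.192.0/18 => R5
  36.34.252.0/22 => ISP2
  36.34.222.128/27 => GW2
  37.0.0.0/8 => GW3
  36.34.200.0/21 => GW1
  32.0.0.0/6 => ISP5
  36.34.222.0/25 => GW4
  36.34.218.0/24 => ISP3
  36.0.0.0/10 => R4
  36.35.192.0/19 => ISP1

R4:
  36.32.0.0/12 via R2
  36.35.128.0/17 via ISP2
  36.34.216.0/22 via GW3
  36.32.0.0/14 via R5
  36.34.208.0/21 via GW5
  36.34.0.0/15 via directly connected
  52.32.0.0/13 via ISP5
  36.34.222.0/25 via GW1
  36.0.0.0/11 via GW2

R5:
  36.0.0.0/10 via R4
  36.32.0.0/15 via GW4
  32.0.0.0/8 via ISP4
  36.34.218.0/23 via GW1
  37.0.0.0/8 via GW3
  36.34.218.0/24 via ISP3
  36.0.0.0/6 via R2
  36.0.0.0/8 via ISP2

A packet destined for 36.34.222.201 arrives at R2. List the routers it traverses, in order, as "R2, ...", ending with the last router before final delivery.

R2, R5, R4

At R2: longest match for 36.34.222.201 is 36.34.192.0/18 -> R5
At R5: longest match for 36.34.222.201 is 36.0.0.0/10 -> R4
At R4: longest match for 36.34.222.201 is 36.34.0.0/15 -> directly connected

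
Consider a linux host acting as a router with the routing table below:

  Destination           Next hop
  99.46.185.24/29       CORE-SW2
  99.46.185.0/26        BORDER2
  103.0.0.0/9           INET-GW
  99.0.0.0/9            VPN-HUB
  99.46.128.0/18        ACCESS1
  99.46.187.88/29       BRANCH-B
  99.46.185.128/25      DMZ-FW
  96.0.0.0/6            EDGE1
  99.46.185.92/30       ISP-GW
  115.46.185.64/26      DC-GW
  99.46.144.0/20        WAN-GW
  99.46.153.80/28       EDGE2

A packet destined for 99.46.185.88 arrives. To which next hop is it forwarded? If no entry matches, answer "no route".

ACCESS1

Routes whose prefix contains 99.46.185.88:
  96.0.0.0/6 (96.0.0.0 - 99.255.255.255) -> EDGE1
  99.0.0.0/9 (99.0.0.0 - 99.127.255.255) -> VPN-HUB
  99.46.128.0/18 (99.46.128.0 - 99.46.191.255) -> ACCESS1
More-specific entries that do NOT match:
  99.46.185.92/30 (99.46.185.92 - 99.46.185.95) does not contain 99.46.185.88
  99.46.185.24/29 (99.46.185.24 - 99.46.185.31) does not contain 99.46.185.88
  99.46.187.88/29 (99.46.187.88 - 99.46.187.95) does not contain 99.46.185.88
  99.46.153.80/28 (99.46.153.80 - 99.46.153.95) does not contain 99.46.185.88
  99.46.185.0/26 (99.46.185.0 - 99.46.185.63) does not contain 99.46.185.88
  115.46.185.64/26 (115.46.185.64 - 115.46.185.127) does not contain 99.46.185.88
  99.46.185.128/25 (99.46.185.128 - 99.46.185.255) does not contain 99.46.185.88
  99.46.144.0/20 (99.46.144.0 - 99.46.159.255) does not contain 99.46.185.88
Longest matching prefix is /18 -> next hop ACCESS1.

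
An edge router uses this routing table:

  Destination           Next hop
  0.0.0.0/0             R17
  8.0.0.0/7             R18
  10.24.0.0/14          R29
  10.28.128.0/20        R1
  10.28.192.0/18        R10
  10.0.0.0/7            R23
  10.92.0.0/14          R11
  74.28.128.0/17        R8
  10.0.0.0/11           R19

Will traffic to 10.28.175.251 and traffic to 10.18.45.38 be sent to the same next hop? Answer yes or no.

yes

10.28.175.251: longest match 10.0.0.0/11 -> R19
10.18.45.38: longest match 10.0.0.0/11 -> R19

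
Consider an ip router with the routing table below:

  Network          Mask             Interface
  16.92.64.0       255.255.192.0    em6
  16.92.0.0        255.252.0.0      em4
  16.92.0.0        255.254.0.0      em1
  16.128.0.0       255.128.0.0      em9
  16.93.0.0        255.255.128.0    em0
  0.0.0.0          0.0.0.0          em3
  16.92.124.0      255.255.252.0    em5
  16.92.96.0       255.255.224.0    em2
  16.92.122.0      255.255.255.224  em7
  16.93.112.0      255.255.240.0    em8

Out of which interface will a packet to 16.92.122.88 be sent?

em2

Routes whose prefix contains 16.92.122.88:
  0.0.0.0/0 (default, matches everything) -> em3
  16.92.0.0/14 (16.92.0.0 - 16.95.255.255) -> em4
  16.92.0.0/15 (16.92.0.0 - 16.93.255.255) -> em1
  16.92.64.0/18 (16.92.64.0 - 16.92.127.255) -> em6
  16.92.96.0/19 (16.92.96.0 - 16.92.127.255) -> em2
More-specific entries that do NOT match:
  16.92.122.0/27 (16.92.122.0 - 16.92.122.31) does not contain 16.92.122.88
  16.92.124.0/22 (16.92.124.0 - 16.92.127.255) does not contain 16.92.122.88
  16.93.112.0/20 (16.93.112.0 - 16.93.127.255) does not contain 16.92.122.88
Longest matching prefix is /19 -> interface em2.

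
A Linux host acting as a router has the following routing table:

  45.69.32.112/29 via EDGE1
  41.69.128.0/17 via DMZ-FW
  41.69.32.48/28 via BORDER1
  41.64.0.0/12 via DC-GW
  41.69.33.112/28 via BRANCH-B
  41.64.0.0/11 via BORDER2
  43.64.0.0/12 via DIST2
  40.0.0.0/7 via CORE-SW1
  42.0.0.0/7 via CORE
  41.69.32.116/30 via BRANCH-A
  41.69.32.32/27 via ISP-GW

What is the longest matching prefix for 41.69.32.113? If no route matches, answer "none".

41.64.0.0/12

Entries matching 41.69.32.113:
  40.0.0.0/7 (40.0.0.0 - 41.255.255.255)
  41.64.0.0/11 (41.64.0.0 - 41.95.255.255)
  41.64.0.0/12 (41.64.0.0 - 41.79.255.255)
Most specific is 41.64.0.0/12.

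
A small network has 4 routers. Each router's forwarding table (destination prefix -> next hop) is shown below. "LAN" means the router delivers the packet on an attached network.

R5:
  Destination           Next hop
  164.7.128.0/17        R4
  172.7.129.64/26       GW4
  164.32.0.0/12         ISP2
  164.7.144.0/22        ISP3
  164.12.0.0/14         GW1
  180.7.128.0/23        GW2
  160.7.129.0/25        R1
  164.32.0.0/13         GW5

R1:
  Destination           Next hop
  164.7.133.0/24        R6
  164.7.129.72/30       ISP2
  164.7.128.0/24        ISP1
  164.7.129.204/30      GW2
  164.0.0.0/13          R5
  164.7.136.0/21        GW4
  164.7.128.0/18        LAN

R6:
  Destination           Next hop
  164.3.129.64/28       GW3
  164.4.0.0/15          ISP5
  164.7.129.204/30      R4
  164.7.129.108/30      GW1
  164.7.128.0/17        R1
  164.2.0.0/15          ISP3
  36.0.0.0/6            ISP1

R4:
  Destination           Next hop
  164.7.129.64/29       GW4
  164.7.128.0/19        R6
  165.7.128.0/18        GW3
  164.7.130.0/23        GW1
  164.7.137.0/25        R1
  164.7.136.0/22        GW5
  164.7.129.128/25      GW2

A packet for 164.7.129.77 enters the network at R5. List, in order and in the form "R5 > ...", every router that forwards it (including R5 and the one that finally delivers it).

R5 > R4 > R6 > R1

At R5: longest match for 164.7.129.77 is 164.7.128.0/17 -> R4
At R4: longest match for 164.7.129.77 is 164.7.128.0/19 -> R6
At R6: longest match for 164.7.129.77 is 164.7.128.0/17 -> R1
At R1: longest match for 164.7.129.77 is 164.7.128.0/18 -> LAN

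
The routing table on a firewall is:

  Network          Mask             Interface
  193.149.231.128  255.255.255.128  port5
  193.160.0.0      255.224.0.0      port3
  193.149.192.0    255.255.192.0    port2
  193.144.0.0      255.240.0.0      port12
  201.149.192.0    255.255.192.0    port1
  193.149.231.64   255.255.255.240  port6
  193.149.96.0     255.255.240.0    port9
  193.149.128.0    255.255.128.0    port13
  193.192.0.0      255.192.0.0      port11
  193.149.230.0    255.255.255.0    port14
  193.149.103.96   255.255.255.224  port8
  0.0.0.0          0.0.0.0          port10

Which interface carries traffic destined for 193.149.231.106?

port2

Routes whose prefix contains 193.149.231.106:
  0.0.0.0/0 (default, matches everything) -> port10
  193.144.0.0/12 (193.144.0.0 - 193.159.255.255) -> port12
  193.149.128.0/17 (193.149.128.0 - 193.149.255.255) -> port13
  193.149.192.0/18 (193.149.192.0 - 193.149.255.255) -> port2
More-specific entries that do NOT match:
  193.149.231.64/28 (193.149.231.64 - 193.149.231.79) does not contain 193.149.231.106
  193.149.103.96/27 (193.149.103.96 - 193.149.103.127) does not contain 193.149.231.106
  193.149.231.128/25 (193.149.231.128 - 193.149.231.255) does not contain 193.149.231.106
  193.149.230.0/24 (193.149.230.0 - 193.149.230.255) does not contain 193.149.231.106
  193.149.96.0/20 (193.149.96.0 - 193.149.111.255) does not contain 193.149.231.106
Longest matching prefix is /18 -> interface port2.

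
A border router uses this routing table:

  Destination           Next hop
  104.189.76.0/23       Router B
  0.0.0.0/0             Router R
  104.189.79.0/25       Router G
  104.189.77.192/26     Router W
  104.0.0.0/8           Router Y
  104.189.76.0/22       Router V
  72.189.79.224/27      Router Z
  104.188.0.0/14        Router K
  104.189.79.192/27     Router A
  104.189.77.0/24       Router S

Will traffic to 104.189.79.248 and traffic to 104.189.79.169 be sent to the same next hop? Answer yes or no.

104.189.79.248: longest match 104.189.76.0/22 -> Router V
104.189.79.169: longest match 104.189.76.0/22 -> Router V

yes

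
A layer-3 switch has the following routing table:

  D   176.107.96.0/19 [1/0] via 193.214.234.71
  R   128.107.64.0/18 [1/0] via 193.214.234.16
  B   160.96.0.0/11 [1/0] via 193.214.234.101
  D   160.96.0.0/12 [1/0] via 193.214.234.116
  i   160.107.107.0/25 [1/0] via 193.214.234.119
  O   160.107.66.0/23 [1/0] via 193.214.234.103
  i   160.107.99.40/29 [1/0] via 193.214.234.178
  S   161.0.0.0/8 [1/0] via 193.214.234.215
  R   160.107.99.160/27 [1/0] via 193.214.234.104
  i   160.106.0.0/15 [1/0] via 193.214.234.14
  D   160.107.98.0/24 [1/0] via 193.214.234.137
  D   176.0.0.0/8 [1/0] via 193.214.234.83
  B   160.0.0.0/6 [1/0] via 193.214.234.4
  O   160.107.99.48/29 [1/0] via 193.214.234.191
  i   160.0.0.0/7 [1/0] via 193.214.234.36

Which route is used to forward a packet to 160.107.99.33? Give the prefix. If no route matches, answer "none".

160.106.0.0/15

Entries matching 160.107.99.33:
  160.0.0.0/6 (160.0.0.0 - 163.255.255.255)
  160.0.0.0/7 (160.0.0.0 - 161.255.255.255)
  160.96.0.0/11 (160.96.0.0 - 160.127.255.255)
  160.96.0.0/12 (160.96.0.0 - 160.111.255.255)
  160.106.0.0/15 (160.106.0.0 - 160.107.255.255)
Most specific is 160.106.0.0/15.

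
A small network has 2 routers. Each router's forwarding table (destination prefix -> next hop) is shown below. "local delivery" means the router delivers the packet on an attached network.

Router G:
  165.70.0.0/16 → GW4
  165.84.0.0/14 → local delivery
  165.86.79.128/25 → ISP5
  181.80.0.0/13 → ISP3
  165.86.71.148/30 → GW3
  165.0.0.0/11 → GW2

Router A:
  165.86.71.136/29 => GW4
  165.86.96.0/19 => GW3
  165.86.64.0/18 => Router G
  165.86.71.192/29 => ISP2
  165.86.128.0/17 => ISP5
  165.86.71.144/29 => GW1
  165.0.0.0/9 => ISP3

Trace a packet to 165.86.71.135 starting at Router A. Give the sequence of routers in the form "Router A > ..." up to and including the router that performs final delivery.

Router A > Router G

At Router A: longest match for 165.86.71.135 is 165.86.64.0/18 -> Router G
At Router G: longest match for 165.86.71.135 is 165.84.0.0/14 -> local delivery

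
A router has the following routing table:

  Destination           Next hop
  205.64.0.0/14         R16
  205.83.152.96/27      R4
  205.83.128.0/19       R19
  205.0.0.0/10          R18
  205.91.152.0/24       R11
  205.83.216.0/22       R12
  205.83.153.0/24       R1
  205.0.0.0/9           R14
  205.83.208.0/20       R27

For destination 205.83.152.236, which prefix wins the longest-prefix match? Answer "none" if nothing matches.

205.83.128.0/19

Entries matching 205.83.152.236:
  205.0.0.0/9 (205.0.0.0 - 205.127.255.255)
  205.83.128.0/19 (205.83.128.0 - 205.83.159.255)
Most specific is 205.83.128.0/19.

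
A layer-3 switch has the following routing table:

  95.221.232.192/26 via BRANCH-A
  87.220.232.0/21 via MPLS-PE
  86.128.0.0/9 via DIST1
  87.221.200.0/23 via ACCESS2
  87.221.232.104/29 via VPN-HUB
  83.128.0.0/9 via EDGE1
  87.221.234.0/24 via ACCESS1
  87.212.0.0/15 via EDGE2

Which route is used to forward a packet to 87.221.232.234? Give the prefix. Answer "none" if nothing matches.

87.221.232.234 is outside every listed prefix and there is no default route.

none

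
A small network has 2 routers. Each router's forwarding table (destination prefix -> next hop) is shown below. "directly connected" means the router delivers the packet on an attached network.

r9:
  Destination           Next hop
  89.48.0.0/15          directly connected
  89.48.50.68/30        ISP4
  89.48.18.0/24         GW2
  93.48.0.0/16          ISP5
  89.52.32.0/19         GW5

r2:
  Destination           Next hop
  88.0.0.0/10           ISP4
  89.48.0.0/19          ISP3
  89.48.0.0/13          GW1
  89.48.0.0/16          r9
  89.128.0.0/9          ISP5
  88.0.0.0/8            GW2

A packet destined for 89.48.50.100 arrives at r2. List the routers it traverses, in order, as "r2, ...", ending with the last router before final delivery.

r2, r9

At r2: longest match for 89.48.50.100 is 89.48.0.0/16 -> r9
At r9: longest match for 89.48.50.100 is 89.48.0.0/15 -> directly connected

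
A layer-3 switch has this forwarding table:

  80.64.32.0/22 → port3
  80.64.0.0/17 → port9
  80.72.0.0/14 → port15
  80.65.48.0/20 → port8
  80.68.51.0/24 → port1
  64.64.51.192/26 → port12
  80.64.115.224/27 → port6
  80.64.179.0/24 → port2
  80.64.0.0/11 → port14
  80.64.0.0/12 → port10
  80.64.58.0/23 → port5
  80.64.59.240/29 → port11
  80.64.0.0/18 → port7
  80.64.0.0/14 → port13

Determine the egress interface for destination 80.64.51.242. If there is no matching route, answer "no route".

port7

Routes whose prefix contains 80.64.51.242:
  80.64.0.0/11 (80.64.0.0 - 80.95.255.255) -> port14
  80.64.0.0/12 (80.64.0.0 - 80.79.255.255) -> port10
  80.64.0.0/14 (80.64.0.0 - 80.67.255.255) -> port13
  80.64.0.0/17 (80.64.0.0 - 80.64.127.255) -> port9
  80.64.0.0/18 (80.64.0.0 - 80.64.63.255) -> port7
More-specific entries that do NOT match:
  80.64.59.240/29 (80.64.59.240 - 80.64.59.247) does not contain 80.64.51.242
  80.64.115.224/27 (80.64.115.224 - 80.64.115.255) does not contain 80.64.51.242
  64.64.51.192/26 (64.64.51.192 - 64.64.51.255) does not contain 80.64.51.242
  80.68.51.0/24 (80.68.51.0 - 80.68.51.255) does not contain 80.64.51.242
  80.64.179.0/24 (80.64.179.0 - 80.64.179.255) does not contain 80.64.51.242
  80.64.58.0/23 (80.64.58.0 - 80.64.59.255) does not contain 80.64.51.242
  80.64.32.0/22 (80.64.32.0 - 80.64.35.255) does not contain 80.64.51.242
  80.65.48.0/20 (80.65.48.0 - 80.65.63.255) does not contain 80.64.51.242
Longest matching prefix is /18 -> interface port7.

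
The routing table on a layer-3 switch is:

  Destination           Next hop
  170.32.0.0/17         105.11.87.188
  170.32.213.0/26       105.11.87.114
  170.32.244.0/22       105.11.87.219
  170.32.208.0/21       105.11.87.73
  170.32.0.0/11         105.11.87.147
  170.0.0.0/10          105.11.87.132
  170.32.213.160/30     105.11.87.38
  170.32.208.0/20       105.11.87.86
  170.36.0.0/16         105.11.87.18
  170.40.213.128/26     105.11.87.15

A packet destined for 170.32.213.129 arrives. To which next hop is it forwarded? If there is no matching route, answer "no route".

105.11.87.73

Routes whose prefix contains 170.32.213.129:
  170.0.0.0/10 (170.0.0.0 - 170.63.255.255) -> 105.11.87.132
  170.32.0.0/11 (170.32.0.0 - 170.63.255.255) -> 105.11.87.147
  170.32.208.0/20 (170.32.208.0 - 170.32.223.255) -> 105.11.87.86
  170.32.208.0/21 (170.32.208.0 - 170.32.215.255) -> 105.11.87.73
More-specific entries that do NOT match:
  170.32.213.160/30 (170.32.213.160 - 170.32.213.163) does not contain 170.32.213.129
  170.32.213.0/26 (170.32.213.0 - 170.32.213.63) does not contain 170.32.213.129
  170.40.213.128/26 (170.40.213.128 - 170.40.213.191) does not contain 170.32.213.129
  170.32.244.0/22 (170.32.244.0 - 170.32.247.255) does not contain 170.32.213.129
Longest matching prefix is /21 -> next hop 105.11.87.73.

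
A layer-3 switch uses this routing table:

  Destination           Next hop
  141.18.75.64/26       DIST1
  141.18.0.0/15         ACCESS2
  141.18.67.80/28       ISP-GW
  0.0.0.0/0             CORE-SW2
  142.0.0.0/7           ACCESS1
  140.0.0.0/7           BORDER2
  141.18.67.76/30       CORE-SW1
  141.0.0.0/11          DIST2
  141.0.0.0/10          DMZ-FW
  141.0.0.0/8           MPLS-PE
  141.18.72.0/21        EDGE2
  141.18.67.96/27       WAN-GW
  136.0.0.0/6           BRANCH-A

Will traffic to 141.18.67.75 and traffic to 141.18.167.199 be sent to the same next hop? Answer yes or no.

yes

141.18.67.75: longest match 141.18.0.0/15 -> ACCESS2
141.18.167.199: longest match 141.18.0.0/15 -> ACCESS2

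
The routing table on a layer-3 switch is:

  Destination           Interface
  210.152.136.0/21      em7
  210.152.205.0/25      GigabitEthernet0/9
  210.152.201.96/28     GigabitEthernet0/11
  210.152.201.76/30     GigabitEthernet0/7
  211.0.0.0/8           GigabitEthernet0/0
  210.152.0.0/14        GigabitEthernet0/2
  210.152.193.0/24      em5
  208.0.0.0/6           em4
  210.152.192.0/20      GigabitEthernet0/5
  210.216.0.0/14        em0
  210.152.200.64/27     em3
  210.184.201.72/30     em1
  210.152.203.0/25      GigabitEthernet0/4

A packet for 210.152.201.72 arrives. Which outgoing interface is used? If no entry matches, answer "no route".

Routes whose prefix contains 210.152.201.72:
  208.0.0.0/6 (208.0.0.0 - 211.255.255.255) -> em4
  210.152.0.0/14 (210.152.0.0 - 210.155.255.255) -> GigabitEthernet0/2
  210.152.192.0/20 (210.152.192.0 - 210.152.207.255) -> GigabitEthernet0/5
More-specific entries that do NOT match:
  210.152.201.76/30 (210.152.201.76 - 210.152.201.79) does not contain 210.152.201.72
  210.184.201.72/30 (210.184.201.72 - 210.184.201.75) does not contain 210.152.201.72
  210.152.201.96/28 (210.152.201.96 - 210.152.201.111) does not contain 210.152.201.72
  210.152.200.64/27 (210.152.200.64 - 210.152.200.95) does not contain 210.152.201.72
  210.152.205.0/25 (210.152.205.0 - 210.152.205.127) does not contain 210.152.201.72
  210.152.203.0/25 (210.152.203.0 - 210.152.203.127) does not contain 210.152.201.72
  210.152.193.0/24 (210.152.193.0 - 210.152.193.255) does not contain 210.152.201.72
  210.152.136.0/21 (210.152.136.0 - 210.152.143.255) does not contain 210.152.201.72
Longest matching prefix is /20 -> interface GigabitEthernet0/5.

GigabitEthernet0/5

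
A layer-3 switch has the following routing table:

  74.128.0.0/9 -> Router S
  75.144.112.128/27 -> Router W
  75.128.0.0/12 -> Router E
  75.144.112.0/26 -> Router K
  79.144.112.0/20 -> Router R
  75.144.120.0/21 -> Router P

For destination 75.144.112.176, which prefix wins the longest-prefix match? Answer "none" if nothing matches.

75.144.112.176 is outside every listed prefix and there is no default route.

none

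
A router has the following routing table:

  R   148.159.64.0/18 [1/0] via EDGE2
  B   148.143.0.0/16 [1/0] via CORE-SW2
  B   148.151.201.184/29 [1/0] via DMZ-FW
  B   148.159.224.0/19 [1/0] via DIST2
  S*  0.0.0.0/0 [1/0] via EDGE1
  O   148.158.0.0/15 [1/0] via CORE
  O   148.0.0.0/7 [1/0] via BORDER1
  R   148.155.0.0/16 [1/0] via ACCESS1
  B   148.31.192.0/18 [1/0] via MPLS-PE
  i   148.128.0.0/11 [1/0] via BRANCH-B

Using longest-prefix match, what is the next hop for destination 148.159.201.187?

CORE

Routes whose prefix contains 148.159.201.187:
  0.0.0.0/0 (default, matches everything) -> EDGE1
  148.0.0.0/7 (148.0.0.0 - 149.255.255.255) -> BORDER1
  148.128.0.0/11 (148.128.0.0 - 148.159.255.255) -> BRANCH-B
  148.158.0.0/15 (148.158.0.0 - 148.159.255.255) -> CORE
More-specific entries that do NOT match:
  148.151.201.184/29 (148.151.201.184 - 148.151.201.191) does not contain 148.159.201.187
  148.159.224.0/19 (148.159.224.0 - 148.159.255.255) does not contain 148.159.201.187
  148.159.64.0/18 (148.159.64.0 - 148.159.127.255) does not contain 148.159.201.187
  148.31.192.0/18 (148.31.192.0 - 148.31.255.255) does not contain 148.159.201.187
  148.143.0.0/16 (148.143.0.0 - 148.143.255.255) does not contain 148.159.201.187
  148.155.0.0/16 (148.155.0.0 - 148.155.255.255) does not contain 148.159.201.187
Longest matching prefix is /15 -> next hop CORE.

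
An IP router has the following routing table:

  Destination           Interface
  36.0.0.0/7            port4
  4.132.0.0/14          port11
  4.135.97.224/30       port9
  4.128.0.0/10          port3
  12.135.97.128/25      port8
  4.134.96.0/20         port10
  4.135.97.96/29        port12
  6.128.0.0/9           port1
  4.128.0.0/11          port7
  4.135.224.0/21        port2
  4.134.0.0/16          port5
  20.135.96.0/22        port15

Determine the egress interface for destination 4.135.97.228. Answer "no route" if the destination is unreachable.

port11

Routes whose prefix contains 4.135.97.228:
  4.128.0.0/10 (4.128.0.0 - 4.191.255.255) -> port3
  4.128.0.0/11 (4.128.0.0 - 4.159.255.255) -> port7
  4.132.0.0/14 (4.132.0.0 - 4.135.255.255) -> port11
More-specific entries that do NOT match:
  4.135.97.224/30 (4.135.97.224 - 4.135.97.227) does not contain 4.135.97.228
  4.135.97.96/29 (4.135.97.96 - 4.135.97.103) does not contain 4.135.97.228
  12.135.97.128/25 (12.135.97.128 - 12.135.97.255) does not contain 4.135.97.228
  20.135.96.0/22 (20.135.96.0 - 20.135.99.255) does not contain 4.135.97.228
  4.135.224.0/21 (4.135.224.0 - 4.135.231.255) does not contain 4.135.97.228
  4.134.96.0/20 (4.134.96.0 - 4.134.111.255) does not contain 4.135.97.228
  4.134.0.0/16 (4.134.0.0 - 4.134.255.255) does not contain 4.135.97.228
Longest matching prefix is /14 -> interface port11.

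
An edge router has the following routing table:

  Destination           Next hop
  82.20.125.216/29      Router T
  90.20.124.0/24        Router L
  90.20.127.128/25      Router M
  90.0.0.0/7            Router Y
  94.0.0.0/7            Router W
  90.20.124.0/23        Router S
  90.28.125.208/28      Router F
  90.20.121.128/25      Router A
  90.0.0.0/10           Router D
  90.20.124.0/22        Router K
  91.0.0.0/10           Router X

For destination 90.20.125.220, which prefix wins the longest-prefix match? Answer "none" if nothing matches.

Entries matching 90.20.125.220:
  90.0.0.0/7 (90.0.0.0 - 91.255.255.255)
  90.0.0.0/10 (90.0.0.0 - 90.63.255.255)
  90.20.124.0/22 (90.20.124.0 - 90.20.127.255)
  90.20.124.0/23 (90.20.124.0 - 90.20.125.255)
Most specific is 90.20.124.0/23.

90.20.124.0/23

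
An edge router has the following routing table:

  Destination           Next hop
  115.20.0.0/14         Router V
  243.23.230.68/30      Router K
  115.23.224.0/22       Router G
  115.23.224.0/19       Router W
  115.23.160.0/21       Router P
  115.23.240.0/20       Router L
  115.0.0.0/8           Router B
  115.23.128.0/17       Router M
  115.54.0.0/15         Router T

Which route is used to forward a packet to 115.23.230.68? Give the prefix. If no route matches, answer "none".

Entries matching 115.23.230.68:
  115.0.0.0/8 (115.0.0.0 - 115.255.255.255)
  115.20.0.0/14 (115.20.0.0 - 115.23.255.255)
  115.23.128.0/17 (115.23.128.0 - 115.23.255.255)
  115.23.224.0/19 (115.23.224.0 - 115.23.255.255)
Most specific is 115.23.224.0/19.

115.23.224.0/19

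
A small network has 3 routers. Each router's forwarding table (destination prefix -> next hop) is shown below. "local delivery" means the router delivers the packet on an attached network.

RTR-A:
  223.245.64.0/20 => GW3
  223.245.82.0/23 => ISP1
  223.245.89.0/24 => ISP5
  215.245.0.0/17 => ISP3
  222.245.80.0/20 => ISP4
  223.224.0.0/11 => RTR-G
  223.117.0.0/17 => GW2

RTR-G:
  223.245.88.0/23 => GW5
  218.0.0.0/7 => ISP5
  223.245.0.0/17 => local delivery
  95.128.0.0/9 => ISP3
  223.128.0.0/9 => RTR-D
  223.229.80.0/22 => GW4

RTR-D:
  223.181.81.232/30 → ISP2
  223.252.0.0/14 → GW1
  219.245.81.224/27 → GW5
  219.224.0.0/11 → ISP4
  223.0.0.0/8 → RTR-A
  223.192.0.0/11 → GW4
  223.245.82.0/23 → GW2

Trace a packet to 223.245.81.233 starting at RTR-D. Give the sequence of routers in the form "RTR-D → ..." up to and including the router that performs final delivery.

At RTR-D: longest match for 223.245.81.233 is 223.0.0.0/8 -> RTR-A
At RTR-A: longest match for 223.245.81.233 is 223.224.0.0/11 -> RTR-G
At RTR-G: longest match for 223.245.81.233 is 223.245.0.0/17 -> local delivery

RTR-D → RTR-A → RTR-G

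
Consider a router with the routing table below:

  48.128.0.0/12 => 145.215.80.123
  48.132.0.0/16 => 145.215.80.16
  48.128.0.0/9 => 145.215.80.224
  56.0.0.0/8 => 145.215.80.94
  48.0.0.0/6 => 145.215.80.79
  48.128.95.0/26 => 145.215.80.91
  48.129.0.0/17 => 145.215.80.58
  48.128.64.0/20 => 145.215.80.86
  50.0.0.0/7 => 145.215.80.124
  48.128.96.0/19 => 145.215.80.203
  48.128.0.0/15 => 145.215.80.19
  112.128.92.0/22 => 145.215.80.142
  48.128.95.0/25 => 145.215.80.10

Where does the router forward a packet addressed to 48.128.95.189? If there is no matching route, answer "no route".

145.215.80.19

Routes whose prefix contains 48.128.95.189:
  48.0.0.0/6 (48.0.0.0 - 51.255.255.255) -> 145.215.80.79
  48.128.0.0/9 (48.128.0.0 - 48.255.255.255) -> 145.215.80.224
  48.128.0.0/12 (48.128.0.0 - 48.143.255.255) -> 145.215.80.123
  48.128.0.0/15 (48.128.0.0 - 48.129.255.255) -> 145.215.80.19
More-specific entries that do NOT match:
  48.128.95.0/26 (48.128.95.0 - 48.128.95.63) does not contain 48.128.95.189
  48.128.95.0/25 (48.128.95.0 - 48.128.95.127) does not contain 48.128.95.189
  112.128.92.0/22 (112.128.92.0 - 112.128.95.255) does not contain 48.128.95.189
  48.128.64.0/20 (48.128.64.0 - 48.128.79.255) does not contain 48.128.95.189
  48.128.96.0/19 (48.128.96.0 - 48.128.127.255) does not contain 48.128.95.189
  48.129.0.0/17 (48.129.0.0 - 48.129.127.255) does not contain 48.128.95.189
  48.132.0.0/16 (48.132.0.0 - 48.132.255.255) does not contain 48.128.95.189
Longest matching prefix is /15 -> next hop 145.215.80.19.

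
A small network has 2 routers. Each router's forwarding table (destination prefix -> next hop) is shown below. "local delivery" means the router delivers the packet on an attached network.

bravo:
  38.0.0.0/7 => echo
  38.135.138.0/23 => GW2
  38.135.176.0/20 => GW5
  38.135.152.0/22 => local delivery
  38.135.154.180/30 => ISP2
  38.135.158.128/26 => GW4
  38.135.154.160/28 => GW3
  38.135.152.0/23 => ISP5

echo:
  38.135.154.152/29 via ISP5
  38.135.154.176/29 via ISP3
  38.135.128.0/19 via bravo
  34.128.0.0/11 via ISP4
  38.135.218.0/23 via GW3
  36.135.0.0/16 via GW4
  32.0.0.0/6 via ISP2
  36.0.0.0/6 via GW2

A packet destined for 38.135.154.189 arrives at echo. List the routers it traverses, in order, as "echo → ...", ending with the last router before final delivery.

echo → bravo

At echo: longest match for 38.135.154.189 is 38.135.128.0/19 -> bravo
At bravo: longest match for 38.135.154.189 is 38.135.152.0/22 -> local delivery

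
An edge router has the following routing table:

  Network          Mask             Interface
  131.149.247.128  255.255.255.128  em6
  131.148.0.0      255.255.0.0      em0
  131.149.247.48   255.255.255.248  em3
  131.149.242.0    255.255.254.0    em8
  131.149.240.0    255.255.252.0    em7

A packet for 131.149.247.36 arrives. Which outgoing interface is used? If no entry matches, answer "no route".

no route

No entry's prefix contains 131.149.247.36; there is no default route.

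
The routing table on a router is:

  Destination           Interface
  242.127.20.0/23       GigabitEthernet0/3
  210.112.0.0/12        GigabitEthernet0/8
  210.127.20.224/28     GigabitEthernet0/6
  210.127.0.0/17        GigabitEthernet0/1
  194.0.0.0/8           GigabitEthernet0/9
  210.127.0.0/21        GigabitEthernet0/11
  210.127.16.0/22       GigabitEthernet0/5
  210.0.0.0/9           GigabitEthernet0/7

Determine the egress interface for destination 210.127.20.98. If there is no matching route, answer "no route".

Routes whose prefix contains 210.127.20.98:
  210.0.0.0/9 (210.0.0.0 - 210.127.255.255) -> GigabitEthernet0/7
  210.112.0.0/12 (210.112.0.0 - 210.127.255.255) -> GigabitEthernet0/8
  210.127.0.0/17 (210.127.0.0 - 210.127.127.255) -> GigabitEthernet0/1
More-specific entries that do NOT match:
  210.127.20.224/28 (210.127.20.224 - 210.127.20.239) does not contain 210.127.20.98
  242.127.20.0/23 (242.127.20.0 - 242.127.21.255) does not contain 210.127.20.98
  210.127.16.0/22 (210.127.16.0 - 210.127.19.255) does not contain 210.127.20.98
  210.127.0.0/21 (210.127.0.0 - 210.127.7.255) does not contain 210.127.20.98
Longest matching prefix is /17 -> interface GigabitEthernet0/1.

GigabitEthernet0/1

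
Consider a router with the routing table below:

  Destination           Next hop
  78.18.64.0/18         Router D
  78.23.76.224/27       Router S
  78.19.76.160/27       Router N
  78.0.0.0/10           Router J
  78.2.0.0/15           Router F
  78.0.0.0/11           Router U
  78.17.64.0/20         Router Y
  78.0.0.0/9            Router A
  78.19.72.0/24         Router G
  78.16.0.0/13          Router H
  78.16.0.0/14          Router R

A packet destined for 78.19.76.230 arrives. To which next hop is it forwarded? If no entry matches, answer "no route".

Router R

Routes whose prefix contains 78.19.76.230:
  78.0.0.0/9 (78.0.0.0 - 78.127.255.255) -> Router A
  78.0.0.0/10 (78.0.0.0 - 78.63.255.255) -> Router J
  78.0.0.0/11 (78.0.0.0 - 78.31.255.255) -> Router U
  78.16.0.0/13 (78.16.0.0 - 78.23.255.255) -> Router H
  78.16.0.0/14 (78.16.0.0 - 78.19.255.255) -> Router R
More-specific entries that do NOT match:
  78.23.76.224/27 (78.23.76.224 - 78.23.76.255) does not contain 78.19.76.230
  78.19.76.160/27 (78.19.76.160 - 78.19.76.191) does not contain 78.19.76.230
  78.19.72.0/24 (78.19.72.0 - 78.19.72.255) does not contain 78.19.76.230
  78.17.64.0/20 (78.17.64.0 - 78.17.79.255) does not contain 78.19.76.230
  78.18.64.0/18 (78.18.64.0 - 78.18.127.255) does not contain 78.19.76.230
  78.2.0.0/15 (78.2.0.0 - 78.3.255.255) does not contain 78.19.76.230
Longest matching prefix is /14 -> next hop Router R.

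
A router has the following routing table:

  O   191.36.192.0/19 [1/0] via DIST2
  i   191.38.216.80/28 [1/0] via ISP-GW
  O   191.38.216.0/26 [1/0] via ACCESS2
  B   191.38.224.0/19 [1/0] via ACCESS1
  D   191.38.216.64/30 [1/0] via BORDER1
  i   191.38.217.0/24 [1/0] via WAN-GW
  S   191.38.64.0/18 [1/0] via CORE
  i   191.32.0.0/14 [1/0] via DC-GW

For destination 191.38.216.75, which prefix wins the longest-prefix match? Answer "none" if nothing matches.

none

191.38.216.75 is outside every listed prefix and there is no default route.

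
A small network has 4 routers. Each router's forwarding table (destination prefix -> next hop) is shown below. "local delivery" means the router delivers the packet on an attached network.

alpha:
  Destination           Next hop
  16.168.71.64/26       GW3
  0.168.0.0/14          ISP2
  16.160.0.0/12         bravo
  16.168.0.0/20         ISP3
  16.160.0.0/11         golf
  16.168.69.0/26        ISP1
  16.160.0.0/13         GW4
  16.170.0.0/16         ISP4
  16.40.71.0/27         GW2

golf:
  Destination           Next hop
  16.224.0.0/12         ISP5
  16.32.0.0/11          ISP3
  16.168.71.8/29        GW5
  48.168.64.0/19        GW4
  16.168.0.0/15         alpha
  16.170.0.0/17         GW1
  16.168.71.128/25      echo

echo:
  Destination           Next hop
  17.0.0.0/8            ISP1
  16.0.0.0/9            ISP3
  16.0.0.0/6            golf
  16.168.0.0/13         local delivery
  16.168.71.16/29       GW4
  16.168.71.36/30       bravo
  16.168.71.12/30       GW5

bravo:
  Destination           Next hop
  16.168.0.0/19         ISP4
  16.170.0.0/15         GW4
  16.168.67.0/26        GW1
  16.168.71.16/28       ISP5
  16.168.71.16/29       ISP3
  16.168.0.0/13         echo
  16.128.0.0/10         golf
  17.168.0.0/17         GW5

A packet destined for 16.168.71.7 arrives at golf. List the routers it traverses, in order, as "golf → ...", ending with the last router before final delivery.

At golf: longest match for 16.168.71.7 is 16.168.0.0/15 -> alpha
At alpha: longest match for 16.168.71.7 is 16.160.0.0/12 -> bravo
At bravo: longest match for 16.168.71.7 is 16.168.0.0/13 -> echo
At echo: longest match for 16.168.71.7 is 16.168.0.0/13 -> local delivery

golf → alpha → bravo → echo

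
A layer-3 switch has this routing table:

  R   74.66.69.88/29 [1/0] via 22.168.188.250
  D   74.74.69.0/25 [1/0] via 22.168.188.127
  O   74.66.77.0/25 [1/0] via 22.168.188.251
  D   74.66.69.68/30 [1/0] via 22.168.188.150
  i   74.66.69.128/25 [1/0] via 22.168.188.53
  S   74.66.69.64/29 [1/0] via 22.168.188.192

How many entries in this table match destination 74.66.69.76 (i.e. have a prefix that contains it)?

0

No listed prefix contains 74.66.69.76.
Total matching entries: 0.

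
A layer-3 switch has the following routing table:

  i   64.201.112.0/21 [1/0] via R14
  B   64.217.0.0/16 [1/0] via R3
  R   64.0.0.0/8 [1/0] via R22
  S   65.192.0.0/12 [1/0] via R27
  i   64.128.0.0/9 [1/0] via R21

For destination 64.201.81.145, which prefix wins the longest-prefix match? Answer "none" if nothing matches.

Entries matching 64.201.81.145:
  64.0.0.0/8 (64.0.0.0 - 64.255.255.255)
  64.128.0.0/9 (64.128.0.0 - 64.255.255.255)
Most specific is 64.128.0.0/9.

64.128.0.0/9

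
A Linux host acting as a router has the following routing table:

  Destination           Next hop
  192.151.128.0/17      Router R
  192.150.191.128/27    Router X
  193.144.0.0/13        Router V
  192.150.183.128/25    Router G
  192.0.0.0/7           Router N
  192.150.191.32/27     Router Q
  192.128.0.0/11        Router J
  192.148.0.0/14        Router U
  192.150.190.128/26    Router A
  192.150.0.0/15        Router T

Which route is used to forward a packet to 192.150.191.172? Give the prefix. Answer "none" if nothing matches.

Entries matching 192.150.191.172:
  192.0.0.0/7 (192.0.0.0 - 193.255.255.255)
  192.128.0.0/11 (192.128.0.0 - 192.159.255.255)
  192.148.0.0/14 (192.148.0.0 - 192.151.255.255)
  192.150.0.0/15 (192.150.0.0 - 192.151.255.255)
Most specific is 192.150.0.0/15.

192.150.0.0/15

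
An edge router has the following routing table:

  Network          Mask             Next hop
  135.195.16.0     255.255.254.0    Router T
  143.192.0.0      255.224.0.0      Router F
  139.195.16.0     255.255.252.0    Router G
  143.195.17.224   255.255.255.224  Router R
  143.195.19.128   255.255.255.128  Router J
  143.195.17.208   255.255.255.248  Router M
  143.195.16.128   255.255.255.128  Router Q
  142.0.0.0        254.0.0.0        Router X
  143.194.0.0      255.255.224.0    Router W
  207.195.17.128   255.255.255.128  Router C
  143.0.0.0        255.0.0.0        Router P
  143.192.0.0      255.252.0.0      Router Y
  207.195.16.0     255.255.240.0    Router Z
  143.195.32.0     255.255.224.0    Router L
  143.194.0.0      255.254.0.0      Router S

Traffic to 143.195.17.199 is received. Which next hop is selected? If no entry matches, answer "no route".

Router S

Routes whose prefix contains 143.195.17.199:
  142.0.0.0/7 (142.0.0.0 - 143.255.255.255) -> Router X
  143.0.0.0/8 (143.0.0.0 - 143.255.255.255) -> Router P
  143.192.0.0/11 (143.192.0.0 - 143.223.255.255) -> Router F
  143.192.0.0/14 (143.192.0.0 - 143.195.255.255) -> Router Y
  143.194.0.0/15 (143.194.0.0 - 143.195.255.255) -> Router S
More-specific entries that do NOT match:
  143.195.17.208/29 (143.195.17.208 - 143.195.17.215) does not contain 143.195.17.199
  143.195.17.224/27 (143.195.17.224 - 143.195.17.255) does not contain 143.195.17.199
  143.195.19.128/25 (143.195.19.128 - 143.195.19.255) does not contain 143.195.17.199
  143.195.16.128/25 (143.195.16.128 - 143.195.16.255) does not contain 143.195.17.199
  207.195.17.128/25 (207.195.17.128 - 207.195.17.255) does not contain 143.195.17.199
  135.195.16.0/23 (135.195.16.0 - 135.195.17.255) does not contain 143.195.17.199
  139.195.16.0/22 (139.195.16.0 - 139.195.19.255) does not contain 143.195.17.199
  207.195.16.0/20 (207.195.16.0 - 207.195.31.255) does not contain 143.195.17.199
  143.194.0.0/19 (143.194.0.0 - 143.194.31.255) does not contain 143.195.17.199
  143.195.32.0/19 (143.195.32.0 - 143.195.63.255) does not contain 143.195.17.199
Longest matching prefix is /15 -> next hop Router S.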